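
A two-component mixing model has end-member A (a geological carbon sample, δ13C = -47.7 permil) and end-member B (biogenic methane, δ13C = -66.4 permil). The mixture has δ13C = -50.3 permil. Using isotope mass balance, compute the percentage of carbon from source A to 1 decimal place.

δ_mix = f_A·δ_A + (1 − f_A)·δ_B  ⇒  f_A = (δ_mix − δ_B)/(δ_A − δ_B)
f_A = (-50.3 − (-66.4)) / (-47.7 − (-66.4))
f_A = 16.1 / 18.7 = 0.8610

86.1%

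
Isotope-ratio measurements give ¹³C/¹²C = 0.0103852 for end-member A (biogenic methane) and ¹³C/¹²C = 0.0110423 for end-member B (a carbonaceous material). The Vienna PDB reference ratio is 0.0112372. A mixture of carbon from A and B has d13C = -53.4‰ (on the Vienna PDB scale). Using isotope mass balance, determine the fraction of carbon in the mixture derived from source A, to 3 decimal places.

δ_A = (0.0103852/0.0112372 − 1)×1000 = (0.924180 − 1)×1000 = -75.820‰
δ_B = (0.0110423/0.0112372 − 1)×1000 = (0.982656 − 1)×1000 = -17.344‰
f_A = (δ_mix − δ_B)/(δ_A − δ_B) = (-53.4 − (-17.344))/(-75.820 − (-17.344))
f_A = -36.056 / -58.475 = 0.6166

0.617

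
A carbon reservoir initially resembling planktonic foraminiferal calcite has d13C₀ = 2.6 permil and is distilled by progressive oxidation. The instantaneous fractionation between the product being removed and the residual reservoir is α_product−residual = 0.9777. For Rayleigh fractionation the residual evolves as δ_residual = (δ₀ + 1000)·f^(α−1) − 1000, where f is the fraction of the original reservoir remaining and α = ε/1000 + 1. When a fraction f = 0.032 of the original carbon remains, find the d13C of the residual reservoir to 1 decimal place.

Rayleigh residual: δ_res = (δ₀ + 1000)·f^(α−1) − 1000
α − 1 = -0.02230
f^(α−1) = 0.032^(-0.02230) = 1.079780
δ_res = (2.6 + 1000) × 1.079780 − 1000 = 1082.587 − 1000 = 82.59 permil

82.6 permil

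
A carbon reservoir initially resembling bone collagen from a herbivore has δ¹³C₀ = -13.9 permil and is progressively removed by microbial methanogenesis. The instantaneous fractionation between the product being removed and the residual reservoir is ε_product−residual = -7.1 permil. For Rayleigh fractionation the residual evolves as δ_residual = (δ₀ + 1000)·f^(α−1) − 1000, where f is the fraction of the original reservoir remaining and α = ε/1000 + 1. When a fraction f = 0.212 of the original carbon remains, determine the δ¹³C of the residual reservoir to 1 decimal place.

-3.0 permil

Rayleigh residual: δ_res = (δ₀ + 1000)·f^(α−1) − 1000
α = ε/1000 + 1 = 0.99290, so α − 1 = -0.00710
f^(α−1) = 0.212^(-0.00710) = 1.011074
δ_res = (-13.9 + 1000) × 1.011074 − 1000 = 997.020 − 1000 = -2.98 permil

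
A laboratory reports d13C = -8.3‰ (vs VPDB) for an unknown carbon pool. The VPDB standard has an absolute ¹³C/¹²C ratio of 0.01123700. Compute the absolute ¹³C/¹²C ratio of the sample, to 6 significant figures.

R_sample = R_standard × (d13C/1000 + 1)
R_sample = 0.01123700 × (-8.3/1000 + 1) = 0.01123700 × 0.991700
R_sample = 0.0111437

0.0111437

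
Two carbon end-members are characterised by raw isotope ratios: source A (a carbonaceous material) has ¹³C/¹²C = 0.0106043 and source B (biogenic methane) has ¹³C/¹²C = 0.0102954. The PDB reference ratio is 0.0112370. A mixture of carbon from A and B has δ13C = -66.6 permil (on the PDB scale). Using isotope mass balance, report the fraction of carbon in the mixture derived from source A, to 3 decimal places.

δ_A = (0.0106043/0.0112370 − 1)×1000 = (0.943695 − 1)×1000 = -56.305 permil
δ_B = (0.0102954/0.0112370 − 1)×1000 = (0.916205 − 1)×1000 = -83.795 permil
f_A = (δ_mix − δ_B)/(δ_A − δ_B) = (-66.6 − (-83.795))/(-56.305 − (-83.795))
f_A = 17.195 / 27.490 = 0.6255

0.625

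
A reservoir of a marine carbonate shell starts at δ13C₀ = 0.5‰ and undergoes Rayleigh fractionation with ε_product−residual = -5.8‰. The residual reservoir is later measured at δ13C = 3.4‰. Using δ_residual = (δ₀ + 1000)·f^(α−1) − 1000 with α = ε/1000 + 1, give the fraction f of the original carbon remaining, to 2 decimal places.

0.61

α − 1 = ε/1000 = -0.0058
(δ_res + 1000)/(δ₀ + 1000) = (3.4 + 1000)/(0.5 + 1000) = 1003.4/1000.5 = 1.002899
f = 1.002899^(1/-0.0058) = exp(ln(1.002899)/-0.0058) = exp(0.00289/-0.0058)
f = exp(-0.4990) = 0.6071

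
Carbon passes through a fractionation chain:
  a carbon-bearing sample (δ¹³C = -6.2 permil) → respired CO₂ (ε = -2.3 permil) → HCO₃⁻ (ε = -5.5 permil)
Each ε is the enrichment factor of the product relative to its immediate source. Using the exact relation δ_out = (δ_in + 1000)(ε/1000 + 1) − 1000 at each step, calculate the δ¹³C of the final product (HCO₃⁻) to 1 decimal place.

step 1: δ = (-6.20 + 1000)·(-2.3/1000 + 1) − 1000 = -8.49 permil
step 2: δ = (-8.49 + 1000)·(-5.5/1000 + 1) − 1000 = -13.94 permil

-13.9 permil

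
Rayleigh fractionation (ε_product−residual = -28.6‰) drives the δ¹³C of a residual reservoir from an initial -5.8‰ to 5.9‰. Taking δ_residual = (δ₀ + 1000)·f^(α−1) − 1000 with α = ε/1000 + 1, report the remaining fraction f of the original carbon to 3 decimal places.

0.664

α − 1 = ε/1000 = -0.0286
(δ_res + 1000)/(δ₀ + 1000) = (5.9 + 1000)/(-5.8 + 1000) = 1005.9/994.2 = 1.011768
f = 1.011768^(1/-0.0286) = exp(ln(1.011768)/-0.0286) = exp(0.01170/-0.0286)
f = exp(-0.4091) = 0.6643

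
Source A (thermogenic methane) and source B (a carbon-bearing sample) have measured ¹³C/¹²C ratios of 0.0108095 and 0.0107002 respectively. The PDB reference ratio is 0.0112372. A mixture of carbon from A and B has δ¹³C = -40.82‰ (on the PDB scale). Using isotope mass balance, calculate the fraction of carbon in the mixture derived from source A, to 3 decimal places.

δ_A = (0.0108095/0.0112372 − 1)×1000 = (0.961939 − 1)×1000 = -38.061‰
δ_B = (0.0107002/0.0112372 − 1)×1000 = (0.952212 − 1)×1000 = -47.788‰
f_A = (δ_mix − δ_B)/(δ_A − δ_B) = (-40.82 − (-47.788))/(-38.061 − (-47.788))
f_A = 6.968 / 9.727 = 0.7164

0.716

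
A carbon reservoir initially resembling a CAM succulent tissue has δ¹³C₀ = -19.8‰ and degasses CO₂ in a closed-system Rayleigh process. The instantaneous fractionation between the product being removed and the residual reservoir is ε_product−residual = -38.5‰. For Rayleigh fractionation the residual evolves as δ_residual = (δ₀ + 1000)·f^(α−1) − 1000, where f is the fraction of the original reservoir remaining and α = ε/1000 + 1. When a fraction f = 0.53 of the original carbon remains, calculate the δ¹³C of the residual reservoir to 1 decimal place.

4.5‰

Rayleigh residual: δ_res = (δ₀ + 1000)·f^(α−1) − 1000
α = ε/1000 + 1 = 0.96150, so α − 1 = -0.03850
f^(α−1) = 0.53^(-0.03850) = 1.024744
δ_res = (-19.8 + 1000) × 1.024744 − 1000 = 1004.454 − 1000 = 4.45‰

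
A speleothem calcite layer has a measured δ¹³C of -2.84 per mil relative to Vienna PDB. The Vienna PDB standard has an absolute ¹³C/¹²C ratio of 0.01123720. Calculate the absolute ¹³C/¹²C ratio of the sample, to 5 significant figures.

R_sample = R_standard × (δ¹³C/1000 + 1)
R_sample = 0.01123720 × (-2.84/1000 + 1) = 0.01123720 × 0.997160
R_sample = 0.0112053

0.011205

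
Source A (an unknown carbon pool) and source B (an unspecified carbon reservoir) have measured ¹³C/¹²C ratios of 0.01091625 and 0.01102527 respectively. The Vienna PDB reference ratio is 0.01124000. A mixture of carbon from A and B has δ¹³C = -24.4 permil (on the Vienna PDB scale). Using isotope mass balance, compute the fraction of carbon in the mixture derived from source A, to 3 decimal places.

δ_A = (0.01091625/0.01124000 − 1)×1000 = (0.971197 − 1)×1000 = -28.803 permil
δ_B = (0.01102527/0.01124000 − 1)×1000 = (0.980896 − 1)×1000 = -19.104 permil
f_A = (δ_mix − δ_B)/(δ_A − δ_B) = (-24.4 − (-19.104))/(-28.803 − (-19.104))
f_A = -5.296 / -9.699 = 0.5460

0.546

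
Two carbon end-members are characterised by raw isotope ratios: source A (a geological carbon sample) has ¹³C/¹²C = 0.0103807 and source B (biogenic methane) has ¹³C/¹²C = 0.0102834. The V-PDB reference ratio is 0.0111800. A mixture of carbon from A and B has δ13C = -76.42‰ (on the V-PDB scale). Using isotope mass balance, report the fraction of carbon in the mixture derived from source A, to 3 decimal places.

0.434

δ_A = (0.0103807/0.0111800 − 1)×1000 = (0.928506 − 1)×1000 = -71.494‰
δ_B = (0.0102834/0.0111800 − 1)×1000 = (0.919803 − 1)×1000 = -80.197‰
f_A = (δ_mix − δ_B)/(δ_A − δ_B) = (-76.42 − (-80.197))/(-71.494 − (-80.197))
f_A = 3.777 / 8.703 = 0.4340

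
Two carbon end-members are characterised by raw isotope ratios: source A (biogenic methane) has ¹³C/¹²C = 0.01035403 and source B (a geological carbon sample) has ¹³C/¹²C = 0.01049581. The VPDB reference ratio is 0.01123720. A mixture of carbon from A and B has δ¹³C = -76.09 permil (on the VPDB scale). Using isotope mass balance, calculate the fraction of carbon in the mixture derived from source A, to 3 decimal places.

δ_A = (0.01035403/0.01123720 − 1)×1000 = (0.921407 − 1)×1000 = -78.593 permil
δ_B = (0.01049581/0.01123720 − 1)×1000 = (0.934024 − 1)×1000 = -65.976 permil
f_A = (δ_mix − δ_B)/(δ_A − δ_B) = (-76.09 − (-65.976))/(-78.593 − (-65.976))
f_A = -10.114 / -12.617 = 0.8016

0.802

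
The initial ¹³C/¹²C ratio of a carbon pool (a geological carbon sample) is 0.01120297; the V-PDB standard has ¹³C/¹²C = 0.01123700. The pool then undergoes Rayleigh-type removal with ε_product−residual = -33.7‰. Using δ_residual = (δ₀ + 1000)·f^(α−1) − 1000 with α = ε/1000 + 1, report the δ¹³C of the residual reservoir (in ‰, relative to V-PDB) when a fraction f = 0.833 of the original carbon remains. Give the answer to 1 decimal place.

δ₀ = (0.01120297/0.01123700 − 1)×1000 = (0.996972 − 1)×1000 = -3.028‰
α − 1 = ε/1000 = -0.0337
f^(α−1) = 0.833^(-0.0337) = 1.006177
δ_res = (-3.028 + 1000) × 1.006177 − 1000 = 1003.130 − 1000 = 3.13‰

3.1‰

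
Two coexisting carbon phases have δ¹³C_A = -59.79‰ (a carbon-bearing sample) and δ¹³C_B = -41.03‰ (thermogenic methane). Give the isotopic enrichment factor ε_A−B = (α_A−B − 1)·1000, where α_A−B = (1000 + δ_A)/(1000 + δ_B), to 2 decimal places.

-19.56‰

α_A−B = (1000 + -59.79) / (1000 + -41.03) = 940.21 / 958.97 = 0.980437
ε_A−B = (0.980437 − 1) × 1000 = -19.563‰
(The approximation ε ≈ δ_A − δ_B would give -18.76‰.)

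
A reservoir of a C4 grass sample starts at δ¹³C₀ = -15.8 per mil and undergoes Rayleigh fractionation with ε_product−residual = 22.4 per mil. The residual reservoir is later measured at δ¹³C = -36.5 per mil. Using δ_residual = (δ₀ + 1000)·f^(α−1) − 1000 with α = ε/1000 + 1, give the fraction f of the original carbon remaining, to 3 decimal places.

0.387

α − 1 = ε/1000 = 0.0224
(δ_res + 1000)/(δ₀ + 1000) = (-36.5 + 1000)/(-15.8 + 1000) = 963.5/984.2 = 0.978968
f = 0.978968^(1/0.0224) = exp(ln(0.978968)/0.0224) = exp(-0.02126/0.0224)
f = exp(-0.9490) = 0.3871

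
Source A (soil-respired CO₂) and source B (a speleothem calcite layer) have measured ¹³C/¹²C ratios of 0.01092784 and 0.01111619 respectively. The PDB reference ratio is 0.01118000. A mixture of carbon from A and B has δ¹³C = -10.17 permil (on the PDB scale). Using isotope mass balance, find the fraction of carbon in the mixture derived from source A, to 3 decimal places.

0.265

δ_A = (0.01092784/0.01118000 − 1)×1000 = (0.977445 − 1)×1000 = -22.555 permil
δ_B = (0.01111619/0.01118000 − 1)×1000 = (0.994292 − 1)×1000 = -5.708 permil
f_A = (δ_mix − δ_B)/(δ_A − δ_B) = (-10.17 − (-5.708))/(-22.555 − (-5.708))
f_A = -4.462 / -16.847 = 0.2649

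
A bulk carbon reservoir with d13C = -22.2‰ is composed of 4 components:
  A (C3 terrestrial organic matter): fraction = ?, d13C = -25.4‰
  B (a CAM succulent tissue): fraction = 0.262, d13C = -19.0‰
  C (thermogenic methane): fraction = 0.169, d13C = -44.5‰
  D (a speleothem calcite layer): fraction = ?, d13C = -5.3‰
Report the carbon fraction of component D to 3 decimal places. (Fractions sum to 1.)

0.236

Let f_D and f_A be the unknown fractions; fractions sum to 1 so f_D + f_A = 0.569.
Mass balance: Σ fᵢ·δᵢ = δ_bulk ⇒ f_D·(-5.3) + f_A·(-25.4) = -22.2 − (-12.498) = -9.701
Substitute f_A = 0.569 − f_D:
f_D·(-5.3 − -25.4) = -9.701 − 0.569×(-25.4) = 4.751
f_D = 4.751 / 20.1 = 0.2364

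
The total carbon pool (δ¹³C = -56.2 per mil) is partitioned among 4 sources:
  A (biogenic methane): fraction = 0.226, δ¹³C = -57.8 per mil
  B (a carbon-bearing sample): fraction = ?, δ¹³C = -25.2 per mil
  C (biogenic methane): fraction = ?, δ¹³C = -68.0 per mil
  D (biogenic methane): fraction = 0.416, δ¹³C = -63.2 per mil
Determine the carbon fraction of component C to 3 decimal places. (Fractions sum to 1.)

Let f_C and f_B be the unknown fractions; fractions sum to 1 so f_C + f_B = 0.358.
Mass balance: Σ fᵢ·δᵢ = δ_bulk ⇒ f_C·(-68.0) + f_B·(-25.2) = -56.2 − (-39.354) = -16.846
Substitute f_B = 0.358 − f_C:
f_C·(-68.0 − -25.2) = -16.846 − 0.358×(-25.2) = -7.824
f_C = -7.824 / -42.8 = 0.1828

0.183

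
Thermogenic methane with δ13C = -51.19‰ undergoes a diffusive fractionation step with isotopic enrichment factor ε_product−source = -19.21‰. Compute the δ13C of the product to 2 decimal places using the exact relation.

-69.42‰

To first order, δ_product ≈ δ_source + ε = -70.40‰.
Exactly, δ_product = (δ_source + 1000)·(ε/1000 + 1) − 1000.
δ_product = (-51.19 + 1000) × (-19.21/1000 + 1) − 1000
δ_product = -69.417‰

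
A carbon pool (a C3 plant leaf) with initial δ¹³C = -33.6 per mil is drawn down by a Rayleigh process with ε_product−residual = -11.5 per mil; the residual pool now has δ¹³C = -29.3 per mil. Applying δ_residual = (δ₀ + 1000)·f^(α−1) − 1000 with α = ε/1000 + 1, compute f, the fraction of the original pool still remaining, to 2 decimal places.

α − 1 = ε/1000 = -0.0115
(δ_res + 1000)/(δ₀ + 1000) = (-29.3 + 1000)/(-33.6 + 1000) = 970.7/966.4 = 1.004450
f = 1.004450^(1/-0.0115) = exp(ln(1.004450)/-0.0115) = exp(0.00444/-0.0115)
f = exp(-0.3861) = 0.6797

0.68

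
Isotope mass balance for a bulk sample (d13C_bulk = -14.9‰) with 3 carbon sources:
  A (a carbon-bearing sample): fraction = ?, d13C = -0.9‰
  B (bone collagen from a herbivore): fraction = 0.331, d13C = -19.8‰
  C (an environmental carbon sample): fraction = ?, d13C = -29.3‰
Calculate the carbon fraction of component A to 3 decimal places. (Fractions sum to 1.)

0.396

Let f_A and f_C be the unknown fractions; fractions sum to 1 so f_A + f_C = 0.669.
Mass balance: Σ fᵢ·δᵢ = δ_bulk ⇒ f_A·(-0.9) + f_C·(-29.3) = -14.9 − (-6.554) = -8.346
Substitute f_C = 0.669 − f_A:
f_A·(-0.9 − -29.3) = -8.346 − 0.669×(-29.3) = 11.256
f_A = 11.256 / 28.4 = 0.3963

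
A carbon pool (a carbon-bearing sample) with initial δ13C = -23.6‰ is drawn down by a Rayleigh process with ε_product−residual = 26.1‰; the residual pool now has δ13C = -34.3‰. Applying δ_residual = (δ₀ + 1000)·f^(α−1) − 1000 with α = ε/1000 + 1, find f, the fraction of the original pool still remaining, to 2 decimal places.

0.66

α − 1 = ε/1000 = 0.0261
(δ_res + 1000)/(δ₀ + 1000) = (-34.3 + 1000)/(-23.6 + 1000) = 965.7/976.4 = 0.989041
f = 0.989041^(1/0.0261) = exp(ln(0.989041)/0.0261) = exp(-0.01102/0.0261)
f = exp(-0.4222) = 0.6556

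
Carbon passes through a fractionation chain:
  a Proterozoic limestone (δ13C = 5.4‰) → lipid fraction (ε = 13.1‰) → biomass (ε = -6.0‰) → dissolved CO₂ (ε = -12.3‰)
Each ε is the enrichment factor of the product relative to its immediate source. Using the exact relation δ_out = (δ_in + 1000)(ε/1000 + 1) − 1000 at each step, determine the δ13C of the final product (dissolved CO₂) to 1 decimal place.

step 1: δ = (5.40 + 1000)·(13.1/1000 + 1) − 1000 = 18.57‰
step 2: δ = (18.57 + 1000)·(-6.0/1000 + 1) − 1000 = 12.46‰
step 3: δ = (12.46 + 1000)·(-12.3/1000 + 1) − 1000 = 0.01‰

0.0‰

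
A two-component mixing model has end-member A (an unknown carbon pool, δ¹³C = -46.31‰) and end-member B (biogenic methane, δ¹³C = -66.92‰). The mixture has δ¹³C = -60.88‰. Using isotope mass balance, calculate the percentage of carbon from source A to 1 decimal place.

δ_mix = f_A·δ_A + (1 − f_A)·δ_B  ⇒  f_A = (δ_mix − δ_B)/(δ_A − δ_B)
f_A = (-60.88 − (-66.92)) / (-46.31 − (-66.92))
f_A = 6.04 / 20.61 = 0.2931

29.3%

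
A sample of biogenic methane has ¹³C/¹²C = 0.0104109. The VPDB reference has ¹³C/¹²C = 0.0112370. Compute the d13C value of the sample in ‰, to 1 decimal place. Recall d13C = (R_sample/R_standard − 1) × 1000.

-73.5‰

d13C = (R_sample / R_standard − 1) × 1000
R_sample / R_standard = 0.0104109 / 0.0112370 = 0.926484
d13C = (0.926484 − 1) × 1000 = -73.52‰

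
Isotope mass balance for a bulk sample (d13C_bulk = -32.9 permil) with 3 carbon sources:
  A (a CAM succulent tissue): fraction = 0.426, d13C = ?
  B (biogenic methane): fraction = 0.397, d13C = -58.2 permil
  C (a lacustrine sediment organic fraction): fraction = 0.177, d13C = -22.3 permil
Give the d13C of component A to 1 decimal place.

Isotope mass balance: δ_bulk = Σ fᵢ·δᵢ.
-32.9 = 0.426×δ_A + 0.397×(-58.2) + 0.177×(-22.3)
0.426·δ_A = -32.9 − (-27.053) = -5.847
δ_A = -5.847 / 0.426 = -13.73 permil

-13.7 permil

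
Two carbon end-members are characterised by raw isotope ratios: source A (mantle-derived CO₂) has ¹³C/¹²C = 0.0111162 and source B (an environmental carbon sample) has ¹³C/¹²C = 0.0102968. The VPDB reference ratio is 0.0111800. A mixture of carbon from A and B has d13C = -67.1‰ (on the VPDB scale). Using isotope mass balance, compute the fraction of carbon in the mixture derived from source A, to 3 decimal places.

δ_A = (0.0111162/0.0111800 − 1)×1000 = (0.994293 − 1)×1000 = -5.707‰
δ_B = (0.0102968/0.0111800 − 1)×1000 = (0.921002 − 1)×1000 = -78.998‰
f_A = (δ_mix − δ_B)/(δ_A − δ_B) = (-67.1 − (-78.998))/(-5.707 − (-78.998))
f_A = 11.898 / 73.292 = 0.1623

0.162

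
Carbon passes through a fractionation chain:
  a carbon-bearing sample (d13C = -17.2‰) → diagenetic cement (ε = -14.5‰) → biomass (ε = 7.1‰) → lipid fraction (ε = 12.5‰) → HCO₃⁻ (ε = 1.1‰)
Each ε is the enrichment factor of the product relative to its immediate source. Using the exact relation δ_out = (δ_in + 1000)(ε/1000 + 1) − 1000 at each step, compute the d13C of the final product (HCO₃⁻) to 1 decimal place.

step 1: δ = (-17.20 + 1000)·(-14.5/1000 + 1) − 1000 = -31.45‰
step 2: δ = (-31.45 + 1000)·(7.1/1000 + 1) − 1000 = -24.57‰
step 3: δ = (-24.57 + 1000)·(12.5/1000 + 1) − 1000 = -12.38‰
step 4: δ = (-12.38 + 1000)·(1.1/1000 + 1) − 1000 = -11.29‰

-11.3‰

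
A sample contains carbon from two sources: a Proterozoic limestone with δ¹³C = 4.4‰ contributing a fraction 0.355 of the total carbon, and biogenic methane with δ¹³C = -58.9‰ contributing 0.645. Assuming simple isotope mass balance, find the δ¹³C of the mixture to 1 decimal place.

-36.4‰

δ_mix = f_A·δ_A + f_B·δ_B
δ_mix = 0.355 × (4.4) + 0.645 × (-58.9)
δ_mix = 1.56 + -37.99 = -36.43‰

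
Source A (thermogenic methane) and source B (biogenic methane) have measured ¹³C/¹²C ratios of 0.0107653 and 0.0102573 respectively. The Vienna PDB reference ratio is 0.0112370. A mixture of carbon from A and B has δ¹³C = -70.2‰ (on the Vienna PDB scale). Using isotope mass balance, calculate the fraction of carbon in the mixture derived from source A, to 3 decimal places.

0.376

δ_A = (0.0107653/0.0112370 − 1)×1000 = (0.958023 − 1)×1000 = -41.977‰
δ_B = (0.0102573/0.0112370 − 1)×1000 = (0.912815 − 1)×1000 = -87.185‰
f_A = (δ_mix − δ_B)/(δ_A − δ_B) = (-70.2 − (-87.185))/(-41.977 − (-87.185))
f_A = 16.985 / 45.208 = 0.3757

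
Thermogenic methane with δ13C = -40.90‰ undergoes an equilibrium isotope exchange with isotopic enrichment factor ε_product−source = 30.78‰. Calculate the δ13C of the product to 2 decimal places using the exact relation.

-11.38‰

Exactly, δ_product = (δ_source + 1000)·(ε/1000 + 1) − 1000.
δ_product = (-40.90 + 1000) × (30.78/1000 + 1) − 1000
δ_product = -11.379‰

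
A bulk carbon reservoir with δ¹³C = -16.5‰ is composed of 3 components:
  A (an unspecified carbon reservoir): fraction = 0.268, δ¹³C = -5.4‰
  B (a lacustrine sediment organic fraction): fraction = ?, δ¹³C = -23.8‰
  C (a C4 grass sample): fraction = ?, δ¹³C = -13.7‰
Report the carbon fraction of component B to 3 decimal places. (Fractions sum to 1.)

Let f_B and f_C be the unknown fractions; fractions sum to 1 so f_B + f_C = 0.732.
Mass balance: Σ fᵢ·δᵢ = δ_bulk ⇒ f_B·(-23.8) + f_C·(-13.7) = -16.5 − (-1.447) = -15.053
Substitute f_C = 0.732 − f_B:
f_B·(-23.8 − -13.7) = -15.053 − 0.732×(-13.7) = -5.024
f_B = -5.024 / -10.1 = 0.4975

0.497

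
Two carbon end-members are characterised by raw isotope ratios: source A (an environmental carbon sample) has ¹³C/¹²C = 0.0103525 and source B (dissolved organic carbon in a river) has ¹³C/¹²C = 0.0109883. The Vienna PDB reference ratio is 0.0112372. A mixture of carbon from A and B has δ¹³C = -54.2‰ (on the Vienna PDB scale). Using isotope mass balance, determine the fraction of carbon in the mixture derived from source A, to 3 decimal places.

δ_A = (0.0103525/0.0112372 − 1)×1000 = (0.921270 − 1)×1000 = -78.730‰
δ_B = (0.0109883/0.0112372 − 1)×1000 = (0.977850 − 1)×1000 = -22.150‰
f_A = (δ_mix − δ_B)/(δ_A − δ_B) = (-54.2 − (-22.150))/(-78.730 − (-22.150))
f_A = -32.050 / -56.580 = 0.5665

0.566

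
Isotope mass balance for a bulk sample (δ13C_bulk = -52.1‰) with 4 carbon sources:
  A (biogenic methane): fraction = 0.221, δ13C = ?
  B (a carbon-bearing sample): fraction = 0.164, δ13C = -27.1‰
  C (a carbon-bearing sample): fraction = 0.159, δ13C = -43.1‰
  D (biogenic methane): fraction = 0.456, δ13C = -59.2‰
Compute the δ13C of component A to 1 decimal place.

Isotope mass balance: δ_bulk = Σ fᵢ·δᵢ.
-52.1 = 0.221×δ_A + 0.164×(-27.1) + 0.159×(-43.1) + 0.456×(-59.2)
0.221·δ_A = -52.1 − (-38.293) = -13.807
δ_A = -13.807 / 0.221 = -62.48‰

-62.5‰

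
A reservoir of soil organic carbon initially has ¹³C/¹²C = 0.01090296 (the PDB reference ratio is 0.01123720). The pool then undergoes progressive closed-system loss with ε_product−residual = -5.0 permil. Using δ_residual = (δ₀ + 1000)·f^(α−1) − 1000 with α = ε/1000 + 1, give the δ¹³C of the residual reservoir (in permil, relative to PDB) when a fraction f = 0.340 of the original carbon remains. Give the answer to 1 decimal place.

-24.5 permil

δ₀ = (0.01090296/0.01123720 − 1)×1000 = (0.970256 − 1)×1000 = -29.744 permil
α − 1 = ε/1000 = -0.0050
f^(α−1) = 0.340^(-0.0050) = 1.005409
δ_res = (-29.744 + 1000) × 1.005409 − 1000 = 975.504 − 1000 = -24.50 permil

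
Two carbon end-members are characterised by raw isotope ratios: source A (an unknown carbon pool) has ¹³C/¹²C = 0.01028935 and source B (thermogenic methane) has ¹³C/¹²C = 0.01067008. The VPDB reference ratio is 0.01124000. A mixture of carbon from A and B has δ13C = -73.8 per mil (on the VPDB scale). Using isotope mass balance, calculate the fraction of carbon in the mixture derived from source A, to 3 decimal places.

0.682

δ_A = (0.01028935/0.01124000 − 1)×1000 = (0.915423 − 1)×1000 = -84.577 per mil
δ_B = (0.01067008/0.01124000 − 1)×1000 = (0.949295 − 1)×1000 = -50.705 per mil
f_A = (δ_mix − δ_B)/(δ_A − δ_B) = (-73.8 − (-50.705))/(-84.577 − (-50.705))
f_A = -23.095 / -33.873 = 0.6818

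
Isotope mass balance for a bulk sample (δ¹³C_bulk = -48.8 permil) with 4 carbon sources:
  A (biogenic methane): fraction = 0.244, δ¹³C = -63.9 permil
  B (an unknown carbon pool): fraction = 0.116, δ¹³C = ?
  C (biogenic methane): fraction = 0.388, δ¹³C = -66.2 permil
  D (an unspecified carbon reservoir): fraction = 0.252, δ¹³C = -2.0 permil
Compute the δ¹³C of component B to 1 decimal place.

Isotope mass balance: δ_bulk = Σ fᵢ·δᵢ.
-48.8 = 0.244×(-63.9) + 0.116×δ_B + 0.388×(-66.2) + 0.252×(-2.0)
0.116·δ_B = -48.8 − (-41.781) = -7.019
δ_B = -7.019 / 0.116 = -60.51 permil

-60.5 permil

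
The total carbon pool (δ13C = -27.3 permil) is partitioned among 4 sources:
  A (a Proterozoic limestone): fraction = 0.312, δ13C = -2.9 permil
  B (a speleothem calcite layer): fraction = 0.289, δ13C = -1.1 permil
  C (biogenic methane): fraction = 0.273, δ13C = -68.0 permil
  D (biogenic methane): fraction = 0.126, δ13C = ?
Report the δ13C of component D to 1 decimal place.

Isotope mass balance: δ_bulk = Σ fᵢ·δᵢ.
-27.3 = 0.312×(-2.9) + 0.289×(-1.1) + 0.273×(-68.0) + 0.126×δ_D
0.126·δ_D = -27.3 − (-19.787) = -7.513
δ_D = -7.513 / 0.126 = -59.63 permil

-59.6 permil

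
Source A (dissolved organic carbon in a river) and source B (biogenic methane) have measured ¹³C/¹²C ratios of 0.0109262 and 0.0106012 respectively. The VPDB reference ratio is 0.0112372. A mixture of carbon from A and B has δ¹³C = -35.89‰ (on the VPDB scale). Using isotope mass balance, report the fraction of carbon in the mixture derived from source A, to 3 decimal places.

δ_A = (0.0109262/0.0112372 − 1)×1000 = (0.972324 − 1)×1000 = -27.676‰
δ_B = (0.0106012/0.0112372 − 1)×1000 = (0.943402 − 1)×1000 = -56.598‰
f_A = (δ_mix − δ_B)/(δ_A − δ_B) = (-35.89 − (-56.598))/(-27.676 − (-56.598))
f_A = 20.708 / 28.922 = 0.7160

0.716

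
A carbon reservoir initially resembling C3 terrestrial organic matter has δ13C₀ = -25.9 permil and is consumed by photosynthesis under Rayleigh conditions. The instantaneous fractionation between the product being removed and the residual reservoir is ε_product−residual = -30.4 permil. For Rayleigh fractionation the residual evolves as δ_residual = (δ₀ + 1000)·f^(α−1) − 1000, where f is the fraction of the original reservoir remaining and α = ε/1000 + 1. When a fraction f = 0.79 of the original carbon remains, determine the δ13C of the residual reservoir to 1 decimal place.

-18.9 permil

Rayleigh residual: δ_res = (δ₀ + 1000)·f^(α−1) − 1000
α = ε/1000 + 1 = 0.96960, so α − 1 = -0.03040
f^(α−1) = 0.79^(-0.03040) = 1.007192
δ_res = (-25.9 + 1000) × 1.007192 − 1000 = 981.105 − 1000 = -18.89 permil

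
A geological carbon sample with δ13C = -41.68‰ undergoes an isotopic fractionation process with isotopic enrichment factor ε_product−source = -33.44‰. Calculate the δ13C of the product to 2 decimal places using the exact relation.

-73.73‰

Exactly, δ_product = (δ_source + 1000)·(ε/1000 + 1) − 1000.
δ_product = (-41.68 + 1000) × (-33.44/1000 + 1) − 1000
δ_product = -73.726‰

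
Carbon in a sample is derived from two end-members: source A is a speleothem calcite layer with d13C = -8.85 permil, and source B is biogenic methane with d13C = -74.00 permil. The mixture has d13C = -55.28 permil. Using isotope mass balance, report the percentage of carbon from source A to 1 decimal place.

δ_mix = f_A·δ_A + (1 − f_A)·δ_B  ⇒  f_A = (δ_mix − δ_B)/(δ_A − δ_B)
f_A = (-55.28 − (-74.00)) / (-8.85 − (-74.00))
f_A = 18.72 / 65.15 = 0.2873

28.7%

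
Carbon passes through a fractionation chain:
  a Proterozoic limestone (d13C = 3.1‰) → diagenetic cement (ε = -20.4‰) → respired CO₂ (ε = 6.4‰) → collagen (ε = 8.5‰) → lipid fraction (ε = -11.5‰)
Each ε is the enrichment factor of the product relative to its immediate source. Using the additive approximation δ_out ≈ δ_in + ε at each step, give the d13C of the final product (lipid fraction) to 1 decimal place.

step 1: δ ≈ 3.1 + (-20.4) = -17.3‰
step 2: δ ≈ -17.3 + (6.4) = -10.9‰
step 3: δ ≈ -10.9 + (8.5) = -2.4‰
step 4: δ ≈ -2.4 + (-11.5) = -13.9‰

-13.9‰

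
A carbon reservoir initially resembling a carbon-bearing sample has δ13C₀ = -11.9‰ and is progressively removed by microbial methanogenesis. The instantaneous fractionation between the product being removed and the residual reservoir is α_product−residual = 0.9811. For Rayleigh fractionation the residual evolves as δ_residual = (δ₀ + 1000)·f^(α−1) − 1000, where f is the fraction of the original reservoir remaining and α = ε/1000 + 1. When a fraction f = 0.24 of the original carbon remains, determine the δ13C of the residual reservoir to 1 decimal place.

15.1‰

Rayleigh residual: δ_res = (δ₀ + 1000)·f^(α−1) − 1000
α − 1 = -0.01890
f^(α−1) = 0.24^(-0.01890) = 1.027340
δ_res = (-11.9 + 1000) × 1.027340 − 1000 = 1015.114 − 1000 = 15.11‰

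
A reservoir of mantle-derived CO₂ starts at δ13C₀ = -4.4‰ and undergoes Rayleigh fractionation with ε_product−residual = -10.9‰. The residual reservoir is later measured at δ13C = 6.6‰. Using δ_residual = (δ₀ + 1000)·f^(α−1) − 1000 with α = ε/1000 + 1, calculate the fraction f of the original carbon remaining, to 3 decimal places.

α − 1 = ε/1000 = -0.0109
(δ_res + 1000)/(δ₀ + 1000) = (6.6 + 1000)/(-4.4 + 1000) = 1006.6/995.6 = 1.011049
f = 1.011049^(1/-0.0109) = exp(ln(1.011049)/-0.0109) = exp(0.01099/-0.0109)
f = exp(-1.0081) = 0.3649

0.365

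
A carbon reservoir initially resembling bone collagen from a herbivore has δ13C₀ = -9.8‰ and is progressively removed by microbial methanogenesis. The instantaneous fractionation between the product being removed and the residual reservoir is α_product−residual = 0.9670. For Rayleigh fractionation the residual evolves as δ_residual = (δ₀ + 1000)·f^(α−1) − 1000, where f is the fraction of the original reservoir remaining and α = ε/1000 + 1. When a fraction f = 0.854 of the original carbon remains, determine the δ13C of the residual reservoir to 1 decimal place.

Rayleigh residual: δ_res = (δ₀ + 1000)·f^(α−1) − 1000
α − 1 = -0.03300
f^(α−1) = 0.854^(-0.03300) = 1.005222
δ_res = (-9.8 + 1000) × 1.005222 − 1000 = 995.371 − 1000 = -4.63‰

-4.6‰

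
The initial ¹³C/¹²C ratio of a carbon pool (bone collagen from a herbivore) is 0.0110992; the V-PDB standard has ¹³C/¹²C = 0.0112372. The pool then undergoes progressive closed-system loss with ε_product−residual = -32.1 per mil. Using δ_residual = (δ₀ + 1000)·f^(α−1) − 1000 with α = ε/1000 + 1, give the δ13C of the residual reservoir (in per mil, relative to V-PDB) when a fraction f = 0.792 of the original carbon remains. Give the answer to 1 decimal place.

-4.9 per mil

δ₀ = (0.0110992/0.0112372 − 1)×1000 = (0.987719 − 1)×1000 = -12.281 per mil
α − 1 = ε/1000 = -0.0321
f^(α−1) = 0.792^(-0.0321) = 1.007514
δ_res = (-12.281 + 1000) × 1.007514 − 1000 = 995.141 − 1000 = -4.86 per mil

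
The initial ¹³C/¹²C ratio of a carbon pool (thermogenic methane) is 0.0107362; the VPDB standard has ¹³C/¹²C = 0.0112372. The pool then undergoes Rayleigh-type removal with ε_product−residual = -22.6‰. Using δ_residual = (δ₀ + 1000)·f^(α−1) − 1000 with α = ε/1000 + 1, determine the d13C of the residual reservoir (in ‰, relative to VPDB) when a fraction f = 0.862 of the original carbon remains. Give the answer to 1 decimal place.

-41.4‰

δ₀ = (0.0107362/0.0112372 − 1)×1000 = (0.955416 − 1)×1000 = -44.584‰
α − 1 = ε/1000 = -0.0226
f^(α−1) = 0.862^(-0.0226) = 1.003362
δ_res = (-44.584 + 1000) × 1.003362 − 1000 = 958.628 − 1000 = -41.37‰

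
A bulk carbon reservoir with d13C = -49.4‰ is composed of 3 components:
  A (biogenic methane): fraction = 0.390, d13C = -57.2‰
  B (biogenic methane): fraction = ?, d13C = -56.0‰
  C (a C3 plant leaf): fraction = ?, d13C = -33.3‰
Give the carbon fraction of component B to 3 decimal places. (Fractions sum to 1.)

0.299

Let f_B and f_C be the unknown fractions; fractions sum to 1 so f_B + f_C = 0.610.
Mass balance: Σ fᵢ·δᵢ = δ_bulk ⇒ f_B·(-56.0) + f_C·(-33.3) = -49.4 − (-22.308) = -27.092
Substitute f_C = 0.610 − f_B:
f_B·(-56.0 − -33.3) = -27.092 − 0.610×(-33.3) = -6.779
f_B = -6.779 / -22.7 = 0.2986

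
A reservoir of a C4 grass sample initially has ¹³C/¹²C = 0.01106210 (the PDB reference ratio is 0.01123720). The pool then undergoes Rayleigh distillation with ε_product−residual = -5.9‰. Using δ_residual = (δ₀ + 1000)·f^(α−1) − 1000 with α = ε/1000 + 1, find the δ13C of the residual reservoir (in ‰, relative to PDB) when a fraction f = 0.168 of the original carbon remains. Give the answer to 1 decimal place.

δ₀ = (0.01106210/0.01123720 − 1)×1000 = (0.984418 − 1)×1000 = -15.582‰
α − 1 = ε/1000 = -0.0059
f^(α−1) = 0.168^(-0.0059) = 1.010580
δ_res = (-15.582 + 1000) × 1.010580 − 1000 = 994.833 − 1000 = -5.17‰

-5.2‰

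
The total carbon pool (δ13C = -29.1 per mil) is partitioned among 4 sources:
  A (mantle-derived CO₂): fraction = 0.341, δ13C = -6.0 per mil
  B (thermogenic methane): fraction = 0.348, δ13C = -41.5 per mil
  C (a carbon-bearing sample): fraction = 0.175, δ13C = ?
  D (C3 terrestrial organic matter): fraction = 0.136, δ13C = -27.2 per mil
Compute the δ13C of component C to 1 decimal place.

Isotope mass balance: δ_bulk = Σ fᵢ·δᵢ.
-29.1 = 0.341×(-6.0) + 0.348×(-41.5) + 0.175×δ_C + 0.136×(-27.2)
0.175·δ_C = -29.1 − (-20.187) = -8.913
δ_C = -8.913 / 0.175 = -50.93 per mil

-50.9 per mil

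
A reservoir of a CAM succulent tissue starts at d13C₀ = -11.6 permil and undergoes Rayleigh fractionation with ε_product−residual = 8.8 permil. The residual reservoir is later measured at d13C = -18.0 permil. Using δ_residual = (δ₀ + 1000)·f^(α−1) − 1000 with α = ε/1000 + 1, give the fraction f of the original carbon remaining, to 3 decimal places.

0.478

α − 1 = ε/1000 = 0.0088
(δ_res + 1000)/(δ₀ + 1000) = (-18.0 + 1000)/(-11.6 + 1000) = 982.0/988.4 = 0.993525
f = 0.993525^(1/0.0088) = exp(ln(0.993525)/0.0088) = exp(-0.00650/0.0088)
f = exp(-0.7382) = 0.4780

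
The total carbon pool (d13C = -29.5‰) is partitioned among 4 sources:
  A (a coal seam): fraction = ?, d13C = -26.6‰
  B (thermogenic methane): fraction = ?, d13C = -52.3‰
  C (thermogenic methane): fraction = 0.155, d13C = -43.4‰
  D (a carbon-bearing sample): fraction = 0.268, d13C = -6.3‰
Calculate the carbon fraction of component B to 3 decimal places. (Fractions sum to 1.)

0.223

Let f_B and f_A be the unknown fractions; fractions sum to 1 so f_B + f_A = 0.577.
Mass balance: Σ fᵢ·δᵢ = δ_bulk ⇒ f_B·(-52.3) + f_A·(-26.6) = -29.5 − (-8.415) = -21.085
Substitute f_A = 0.577 − f_B:
f_B·(-52.3 − -26.6) = -21.085 − 0.577×(-26.6) = -5.736
f_B = -5.736 / -25.7 = 0.2232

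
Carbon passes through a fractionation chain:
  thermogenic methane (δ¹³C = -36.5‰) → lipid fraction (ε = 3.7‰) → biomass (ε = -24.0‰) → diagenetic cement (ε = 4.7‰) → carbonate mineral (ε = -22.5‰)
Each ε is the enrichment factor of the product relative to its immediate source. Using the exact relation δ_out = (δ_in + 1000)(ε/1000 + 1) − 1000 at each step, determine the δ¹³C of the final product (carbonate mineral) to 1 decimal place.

step 1: δ = (-36.50 + 1000)·(3.7/1000 + 1) − 1000 = -32.94‰
step 2: δ = (-32.94 + 1000)·(-24.0/1000 + 1) − 1000 = -56.14‰
step 3: δ = (-56.14 + 1000)·(4.7/1000 + 1) − 1000 = -51.71‰
step 4: δ = (-51.71 + 1000)·(-22.5/1000 + 1) − 1000 = -73.05‰

-73.0‰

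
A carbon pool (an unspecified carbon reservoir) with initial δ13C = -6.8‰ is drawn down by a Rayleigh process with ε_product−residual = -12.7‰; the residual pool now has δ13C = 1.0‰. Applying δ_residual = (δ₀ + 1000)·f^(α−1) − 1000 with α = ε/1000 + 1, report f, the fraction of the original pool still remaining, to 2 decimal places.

α − 1 = ε/1000 = -0.0127
(δ_res + 1000)/(δ₀ + 1000) = (1.0 + 1000)/(-6.8 + 1000) = 1001.0/993.2 = 1.007853
f = 1.007853^(1/-0.0127) = exp(ln(1.007853)/-0.0127) = exp(0.00782/-0.0127)
f = exp(-0.6160) = 0.5401

0.54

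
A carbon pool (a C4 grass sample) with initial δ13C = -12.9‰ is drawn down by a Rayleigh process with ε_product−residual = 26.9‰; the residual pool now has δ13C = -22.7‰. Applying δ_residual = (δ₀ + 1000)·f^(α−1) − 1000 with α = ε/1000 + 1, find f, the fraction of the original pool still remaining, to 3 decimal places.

α − 1 = ε/1000 = 0.0269
(δ_res + 1000)/(δ₀ + 1000) = (-22.7 + 1000)/(-12.9 + 1000) = 977.3/987.1 = 0.990072
f = 0.990072^(1/0.0269) = exp(ln(0.990072)/0.0269) = exp(-0.00998/0.0269)
f = exp(-0.3709) = 0.6901

0.690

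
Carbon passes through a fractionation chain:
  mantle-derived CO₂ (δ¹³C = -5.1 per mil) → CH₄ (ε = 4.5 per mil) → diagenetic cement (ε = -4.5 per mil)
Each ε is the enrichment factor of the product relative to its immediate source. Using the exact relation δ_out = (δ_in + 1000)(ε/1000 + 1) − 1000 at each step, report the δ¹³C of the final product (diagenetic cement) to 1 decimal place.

-5.1 per mil

step 1: δ = (-5.10 + 1000)·(4.5/1000 + 1) − 1000 = -0.62 per mil
step 2: δ = (-0.62 + 1000)·(-4.5/1000 + 1) − 1000 = -5.12 per mil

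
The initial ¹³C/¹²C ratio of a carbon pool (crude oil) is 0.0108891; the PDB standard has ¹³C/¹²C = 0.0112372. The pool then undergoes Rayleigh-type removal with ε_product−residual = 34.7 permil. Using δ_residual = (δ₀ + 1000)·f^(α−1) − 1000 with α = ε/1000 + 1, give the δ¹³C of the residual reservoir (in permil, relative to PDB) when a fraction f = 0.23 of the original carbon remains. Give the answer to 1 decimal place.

-79.2 permil

δ₀ = (0.0108891/0.0112372 − 1)×1000 = (0.969023 − 1)×1000 = -30.977 permil
α − 1 = ε/1000 = 0.0347
f^(α−1) = 0.23^(0.0347) = 0.950281
δ_res = (-30.977 + 1000) × 0.950281 − 1000 = 920.844 − 1000 = -79.16 permil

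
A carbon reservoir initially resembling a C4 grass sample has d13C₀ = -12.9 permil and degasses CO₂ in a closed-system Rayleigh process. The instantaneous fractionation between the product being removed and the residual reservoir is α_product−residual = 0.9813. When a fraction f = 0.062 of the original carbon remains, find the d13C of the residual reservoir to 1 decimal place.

39.8 permil

Rayleigh residual: δ_res = (δ₀ + 1000)·f^(α−1) − 1000
α − 1 = -0.01870
f^(α−1) = 0.062^(-0.01870) = 1.053373
δ_res = (-12.9 + 1000) × 1.053373 − 1000 = 1039.785 − 1000 = 39.78 permil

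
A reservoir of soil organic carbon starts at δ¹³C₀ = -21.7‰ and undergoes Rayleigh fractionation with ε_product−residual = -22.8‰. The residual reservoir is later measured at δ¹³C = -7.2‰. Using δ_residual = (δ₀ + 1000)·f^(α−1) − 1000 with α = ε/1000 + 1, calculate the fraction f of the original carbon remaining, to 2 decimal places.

α − 1 = ε/1000 = -0.0228
(δ_res + 1000)/(δ₀ + 1000) = (-7.2 + 1000)/(-21.7 + 1000) = 992.8/978.3 = 1.014822
f = 1.014822^(1/-0.0228) = exp(ln(1.014822)/-0.0228) = exp(0.01471/-0.0228)
f = exp(-0.6453) = 0.5245

0.52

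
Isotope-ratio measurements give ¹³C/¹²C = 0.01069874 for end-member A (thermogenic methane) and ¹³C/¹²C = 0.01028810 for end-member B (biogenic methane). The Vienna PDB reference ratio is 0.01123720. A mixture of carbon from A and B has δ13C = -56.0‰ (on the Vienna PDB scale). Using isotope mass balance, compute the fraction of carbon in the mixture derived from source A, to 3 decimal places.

δ_A = (0.01069874/0.01123720 − 1)×1000 = (0.952082 − 1)×1000 = -47.918‰
δ_B = (0.01028810/0.01123720 − 1)×1000 = (0.915539 − 1)×1000 = -84.461‰
f_A = (δ_mix − δ_B)/(δ_A − δ_B) = (-56.0 − (-84.461))/(-47.918 − (-84.461))
f_A = 28.461 / 36.543 = 0.7788

0.779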